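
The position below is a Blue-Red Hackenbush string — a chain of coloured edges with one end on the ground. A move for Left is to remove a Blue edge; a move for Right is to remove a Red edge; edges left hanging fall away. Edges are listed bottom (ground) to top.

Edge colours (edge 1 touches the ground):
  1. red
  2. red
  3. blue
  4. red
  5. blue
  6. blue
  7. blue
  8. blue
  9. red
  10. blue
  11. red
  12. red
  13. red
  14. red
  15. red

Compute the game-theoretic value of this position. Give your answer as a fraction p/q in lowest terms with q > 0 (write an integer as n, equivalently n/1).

r: Left { ∅ }, Right { 0 } — simplest -1
rr: Left { ∅ }, Right { -1,0 } — simplest -2
rrb: Left { -2 }, Right { -1,0 } — simplest -3/2
rrbr: Left { -2 }, Right { -3/2,-1,0 } — simplest -7/4
rrbrb: Left { -2,-7/4 }, Right { -3/2,-1,0 } — simplest -13/8
rrbrbb: Left { -2,-7/4,-13/8 }, Right { -3/2,-1,0 } — simplest -25/16
rrbrbbb: Left { -2,-7/4,-13/8,-25/16 }, Right { -3/2,-1,0 } — simplest -49/32
rrbrbbbb: Left { -2,-7/4,-13/8,-25/16,-49/32 }, Right { -3/2,-1,0 } — simplest -97/64
rrbrbbbbr: Left { -2,-7/4,-13/8,-25/16,-49/32 }, Right { -97/64,-3/2,-1,0 } — simplest -195/128
rrbrbbbbrb: Left { -2,-7/4,-13/8,-25/16,-49/32,-195/128 }, Right { -97/64,-3/2,-1,0 } — simplest -389/256
rrbrbbbbrbr: Left { -2,-7/4,-13/8,-25/16,-49/32,-195/128 }, Right { -389/256,-97/64,-3/2,-1,0 } — simplest -779/512
rrbrbbbbrbrr: Left { -2,-7/4,-13/8,-25/16,-49/32,-195/128 }, Right { -779/512,-389/256,-97/64,-3/2,-1,0 } — simplest -1559/1024
rrbrbbbbrbrrr: Left { -2,-7/4,-13/8,-25/16,-49/32,-195/128 }, Right { -1559/1024,-779/512,-389/256,-97/64,-3/2,-1,0 } — simplest -3119/2048
rrbrbbbbrbrrrr: Left { -2,-7/4,-13/8,-25/16,-49/32,-195/128 }, Right { -3119/2048,-1559/1024,-779/512,-389/256,-97/64,-3/2,-1,0 } — simplest -6239/4096
rrbrbbbbrbrrrrr: Left { -2,-7/4,-13/8,-25/16,-49/32,-195/128 }, Right { -6239/4096,-3119/2048,-1559/1024,-779/512,-389/256,-97/64,-3/2,-1,0 } — simplest -12479/8192

-12479/8192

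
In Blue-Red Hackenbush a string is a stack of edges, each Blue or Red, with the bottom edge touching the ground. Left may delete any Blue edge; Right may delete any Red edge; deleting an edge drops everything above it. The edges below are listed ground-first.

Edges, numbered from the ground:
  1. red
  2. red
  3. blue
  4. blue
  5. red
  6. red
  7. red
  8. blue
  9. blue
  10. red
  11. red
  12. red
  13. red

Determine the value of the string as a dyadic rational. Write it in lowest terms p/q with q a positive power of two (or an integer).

-2975/2048

Recurse on prefixes of the 13-edge string red red blue blue red red red blue blue red red red red:
value(r) = { (no moves) | 0 } — -1
value(rr) = { (no moves) | -1, 0 } — -2
value(rrb) = { -2 | -1, 0 } — -3/2
value(rrbb) = { -2, -3/2 | -1, 0 } — -5/4
value(rrbbr) = { -2, -3/2 | -5/4, -1, 0 } — -11/8
value(rrbbrr) = { -2, -3/2 | -11/8, -5/4, -1, 0 } — -23/16
value(rrbbrrr) = { -2, -3/2 | -23/16, -11/8, -5/4, -1, 0 } — -47/32
value(rrbbrrrb) = { -2, -3/2, -47/32 | -23/16, -11/8, -5/4, -1, 0 } — -93/64
value(rrbbrrrbb) = { -2, -3/2, -47/32, -93/64 | -23/16, -11/8, -5/4, -1, 0 } — -185/128
value(rrbbrrrbbr) = { -2, -3/2, -47/32, -93/64 | -185/128, -23/16, -11/8, -5/4, -1, 0 } — -371/256
value(rrbbrrrbbrr) = { -2, -3/2, -47/32, -93/64 | -371/256, -185/128, -23/16, -11/8, -5/4, -1, 0 } — -743/512
value(rrbbrrrbbrrr) = { -2, -3/2, -47/32, -93/64 | -743/512, -371/256, -185/128, -23/16, -11/8, -5/4, -1, 0 } — -1487/1024
value(rrbbrrrbbrrrr) = { -2, -3/2, -47/32, -93/64 | -1487/1024, -743/512, -371/256, -185/128, -23/16, -11/8, -5/4, -1, 0 } — -2975/2048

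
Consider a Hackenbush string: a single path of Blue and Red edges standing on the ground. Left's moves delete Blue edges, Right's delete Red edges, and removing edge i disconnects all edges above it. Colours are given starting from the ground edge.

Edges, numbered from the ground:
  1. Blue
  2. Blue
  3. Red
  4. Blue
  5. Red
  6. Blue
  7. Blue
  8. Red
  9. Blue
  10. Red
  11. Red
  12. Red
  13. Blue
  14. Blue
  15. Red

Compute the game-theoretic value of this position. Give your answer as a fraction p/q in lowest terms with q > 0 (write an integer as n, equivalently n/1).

13965/8192

Prefix values for Blue Blue Red Blue Red Blue Blue Red Blue Red Red Red Blue Blue Red via {L|R} + simplicity:
val_1 [B]  L=[0]  R=[—]  gives 1
val_2 [BB]  L=[0,1]  R=[—]  gives 2
val_3 [BBR]  L=[0,1]  R=[2]  gives 3/2
val_4 [BBRB]  L=[0,1,3/2]  R=[2]  gives 7/4
val_5 [BBRBR]  L=[0,1,3/2]  R=[7/4,2]  gives 13/8
val_6 [BBRBRB]  L=[0,1,3/2,13/8]  R=[7/4,2]  gives 27/16
val_7 [BBRBRBB]  L=[0,1,3/2,13/8,27/16]  R=[7/4,2]  gives 55/32
val_8 [BBRBRBBR]  L=[0,1,3/2,13/8,27/16]  R=[55/32,7/4,2]  gives 109/64
val_9 [BBRBRBBRB]  L=[0,1,3/2,13/8,27/16,109/64]  R=[55/32,7/4,2]  gives 219/128
val_10 [BBRBRBBRBR]  L=[0,1,3/2,13/8,27/16,109/64]  R=[219/128,55/32,7/4,2]  gives 437/256
val_11 [BBRBRBBRBRR]  L=[0,1,3/2,13/8,27/16,109/64]  R=[437/256,219/128,55/32,7/4,2]  gives 873/512
val_12 [BBRBRBBRBRRR]  L=[0,1,3/2,13/8,27/16,109/64]  R=[873/512,437/256,219/128,55/32,7/4,2]  gives 1745/1024
val_13 [BBRBRBBRBRRRB]  L=[0,1,3/2,13/8,27/16,109/64,1745/1024]  R=[873/512,437/256,219/128,55/32,7/4,2]  gives 3491/2048
val_14 [BBRBRBBRBRRRBB]  L=[0,1,3/2,13/8,27/16,109/64,1745/1024,3491/2048]  R=[873/512,437/256,219/128,55/32,7/4,2]  gives 6983/4096
val_15 [BBRBRBBRBRRRBBR]  L=[0,1,3/2,13/8,27/16,109/64,1745/1024,3491/2048]  R=[6983/4096,873/512,437/256,219/128,55/32,7/4,2]  gives 13965/8192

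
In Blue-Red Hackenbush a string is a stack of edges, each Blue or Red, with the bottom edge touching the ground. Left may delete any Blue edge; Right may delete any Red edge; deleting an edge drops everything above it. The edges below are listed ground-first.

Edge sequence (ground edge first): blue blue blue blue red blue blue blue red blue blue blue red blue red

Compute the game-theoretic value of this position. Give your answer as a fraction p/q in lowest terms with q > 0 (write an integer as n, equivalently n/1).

edge 1 of 15 (blue): { 0 | (no moves) } ⇒ 1
edge 2 of 15 (blue): { 0, 1 | (no moves) } ⇒ 2
edge 3 of 15 (blue): { 0, 1, 2 | (no moves) } ⇒ 3
edge 4 of 15 (blue): { 0, 1, 2, 3 | (no moves) } ⇒ 4
edge 5 of 15 (red): { 0, 1, 2, 3 | 4 } ⇒ 7/2
edge 6 of 15 (blue): { 0, 1, 2, 3, 7/2 | 4 } ⇒ 15/4
edge 7 of 15 (blue): { 0, 1, 2, 3, 7/2, 15/4 | 4 } ⇒ 31/8
edge 8 of 15 (blue): { 0, 1, 2, 3, 7/2, 15/4, 31/8 | 4 } ⇒ 63/16
edge 9 of 15 (red): { 0, 1, 2, 3, 7/2, 15/4, 31/8 | 63/16, 4 } ⇒ 125/32
edge 10 of 15 (blue): { 0, 1, 2, 3, 7/2, 15/4, 31/8, 125/32 | 63/16, 4 } ⇒ 251/64
edge 11 of 15 (blue): { 0, 1, 2, 3, 7/2, 15/4, 31/8, 125/32, 251/64 | 63/16, 4 } ⇒ 503/128
edge 12 of 15 (blue): { 0, 1, 2, 3, 7/2, 15/4, 31/8, 125/32, 251/64, 503/128 | 63/16, 4 } ⇒ 1007/256
edge 13 of 15 (red): { 0, 1, 2, 3, 7/2, 15/4, 31/8, 125/32, 251/64, 503/128 | 1007/256, 63/16, 4 } ⇒ 2013/512
edge 14 of 15 (blue): { 0, 1, 2, 3, 7/2, 15/4, 31/8, 125/32, 251/64, 503/128, 2013/512 | 1007/256, 63/16, 4 } ⇒ 4027/1024
edge 15 of 15 (red): { 0, 1, 2, 3, 7/2, 15/4, 31/8, 125/32, 251/64, 503/128, 2013/512 | 4027/1024, 1007/256, 63/16, 4 } ⇒ 8053/2048

8053/2048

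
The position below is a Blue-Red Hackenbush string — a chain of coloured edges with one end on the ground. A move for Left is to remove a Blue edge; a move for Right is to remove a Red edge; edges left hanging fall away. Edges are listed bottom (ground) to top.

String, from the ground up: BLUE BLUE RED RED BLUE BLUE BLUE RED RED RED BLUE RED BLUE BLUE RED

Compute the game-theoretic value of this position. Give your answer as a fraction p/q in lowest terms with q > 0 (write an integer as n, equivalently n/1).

11821/8192

v_1 [B]  L=[0]  R=[·]  -> 1
v_2 [BB]  L=[0 1]  R=[·]  -> 2
v_3 [BBR]  L=[0 1]  R=[2]  -> 3/2
v_4 [BBRR]  L=[0 1]  R=[3/2 2]  -> 5/4
v_5 [BBRRB]  L=[0 1 5/4]  R=[3/2 2]  -> 11/8
v_6 [BBRRBB]  L=[0 1 5/4 11/8]  R=[3/2 2]  -> 23/16
v_7 [BBRRBBB]  L=[0 1 5/4 11/8 23/16]  R=[3/2 2]  -> 47/32
v_8 [BBRRBBBR]  L=[0 1 5/4 11/8 23/16]  R=[47/32 3/2 2]  -> 93/64
v_9 [BBRRBBBRR]  L=[0 1 5/4 11/8 23/16]  R=[93/64 47/32 3/2 2]  -> 185/128
v_10 [BBRRBBBRRR]  L=[0 1 5/4 11/8 23/16]  R=[185/128 93/64 47/32 3/2 2]  -> 369/256
v_11 [BBRRBBBRRRB]  L=[0 1 5/4 11/8 23/16 369/256]  R=[185/128 93/64 47/32 3/2 2]  -> 739/512
v_12 [BBRRBBBRRRBR]  L=[0 1 5/4 11/8 23/16 369/256]  R=[739/512 185/128 93/64 47/32 3/2 2]  -> 1477/1024
v_13 [BBRRBBBRRRBRB]  L=[0 1 5/4 11/8 23/16 369/256 1477/1024]  R=[739/512 185/128 93/64 47/32 3/2 2]  -> 2955/2048
v_14 [BBRRBBBRRRBRBB]  L=[0 1 5/4 11/8 23/16 369/256 1477/1024 2955/2048]  R=[739/512 185/128 93/64 47/32 3/2 2]  -> 5911/4096
v_15 [BBRRBBBRRRBRBBR]  L=[0 1 5/4 11/8 23/16 369/256 1477/1024 2955/2048]  R=[5911/4096 739/512 185/128 93/64 47/32 3/2 2]  -> 11821/8192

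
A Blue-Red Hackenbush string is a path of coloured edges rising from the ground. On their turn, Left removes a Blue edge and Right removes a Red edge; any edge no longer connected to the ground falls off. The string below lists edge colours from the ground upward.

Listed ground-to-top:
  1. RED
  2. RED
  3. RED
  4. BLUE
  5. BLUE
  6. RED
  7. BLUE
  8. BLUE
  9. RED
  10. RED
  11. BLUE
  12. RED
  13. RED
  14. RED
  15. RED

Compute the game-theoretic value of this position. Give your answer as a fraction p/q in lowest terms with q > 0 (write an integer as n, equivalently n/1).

Recurse on prefixes of the 15-edge string RED RED RED BLUE BLUE RED BLUE BLUE RED RED BLUE RED RED RED RED:
step 1: add RED to get R; options L={ · } R={ 0 } → -1
step 2: add RED to get RR; options L={ · } R={ -1; 0 } → -2
step 3: add RED to get RRR; options L={ · } R={ -2; -1; 0 } → -3
step 4: add BLUE to get RRRB; options L={ -3 } R={ -2; -1; 0 } → -5/2
step 5: add BLUE to get RRRBB; options L={ -3; -5/2 } R={ -2; -1; 0 } → -9/4
step 6: add RED to get RRRBBR; options L={ -3; -5/2 } R={ -9/4; -2; -1; 0 } → -19/8
step 7: add BLUE to get RRRBBRB; options L={ -3; -5/2; -19/8 } R={ -9/4; -2; -1; 0 } → -37/16
step 8: add BLUE to get RRRBBRBB; options L={ -3; -5/2; -19/8; -37/16 } R={ -9/4; -2; -1; 0 } → -73/32
step 9: add RED to get RRRBBRBBR; options L={ -3; -5/2; -19/8; -37/16 } R={ -73/32; -9/4; -2; -1; 0 } → -147/64
step 10: add RED to get RRRBBRBBRR; options L={ -3; -5/2; -19/8; -37/16 } R={ -147/64; -73/32; -9/4; -2; -1; 0 } → -295/128
step 11: add BLUE to get RRRBBRBBRRB; options L={ -3; -5/2; -19/8; -37/16; -295/128 } R={ -147/64; -73/32; -9/4; -2; -1; 0 } → -589/256
step 12: add RED to get RRRBBRBBRRBR; options L={ -3; -5/2; -19/8; -37/16; -295/128 } R={ -589/256; -147/64; -73/32; -9/4; -2; -1; 0 } → -1179/512
step 13: add RED to get RRRBBRBBRRBRR; options L={ -3; -5/2; -19/8; -37/16; -295/128 } R={ -1179/512; -589/256; -147/64; -73/32; -9/4; -2; -1; 0 } → -2359/1024
step 14: add RED to get RRRBBRBBRRBRRR; options L={ -3; -5/2; -19/8; -37/16; -295/128 } R={ -2359/1024; -1179/512; -589/256; -147/64; -73/32; -9/4; -2; -1; 0 } → -4719/2048
step 15: add RED to get RRRBBRBBRRBRRRR; options L={ -3; -5/2; -19/8; -37/16; -295/128 } R={ -4719/2048; -2359/1024; -1179/512; -589/256; -147/64; -73/32; -9/4; -2; -1; 0 } → -9439/4096

-9439/4096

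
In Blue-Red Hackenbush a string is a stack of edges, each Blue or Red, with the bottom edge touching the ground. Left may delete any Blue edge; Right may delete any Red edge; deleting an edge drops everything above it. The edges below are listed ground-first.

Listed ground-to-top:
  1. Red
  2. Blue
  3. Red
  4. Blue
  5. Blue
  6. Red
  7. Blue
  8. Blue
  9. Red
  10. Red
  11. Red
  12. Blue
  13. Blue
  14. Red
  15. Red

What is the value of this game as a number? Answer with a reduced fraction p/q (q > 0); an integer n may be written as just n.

1 of 15 · R · max L −∞ · min R 0 — -1
2 of 15 · RB · max L -1 · min R 0 — -1/2
3 of 15 · RBR · max L -1 · min R -1/2 — -3/4
4 of 15 · RBRB · max L -3/4 · min R -1/2 — -5/8
5 of 15 · RBRBB · max L -5/8 · min R -1/2 — -9/16
6 of 15 · RBRBBR · max L -5/8 · min R -9/16 — -19/32
7 of 15 · RBRBBRB · max L -19/32 · min R -9/16 — -37/64
8 of 15 · RBRBBRBB · max L -37/64 · min R -9/16 — -73/128
9 of 15 · RBRBBRBBR · max L -37/64 · min R -73/128 — -147/256
10 of 15 · RBRBBRBBRR · max L -37/64 · min R -147/256 — -295/512
11 of 15 · RBRBBRBBRRR · max L -37/64 · min R -295/512 — -591/1024
12 of 15 · RBRBBRBBRRRB · max L -591/1024 · min R -295/512 — -1181/2048
13 of 15 · RBRBBRBBRRRBB · max L -1181/2048 · min R -295/512 — -2361/4096
14 of 15 · RBRBBRBBRRRBBR · max L -1181/2048 · min R -2361/4096 — -4723/8192
15 of 15 · RBRBBRBBRRRBBRR · max L -1181/2048 · min R -4723/8192 — -9447/16384

-9447/16384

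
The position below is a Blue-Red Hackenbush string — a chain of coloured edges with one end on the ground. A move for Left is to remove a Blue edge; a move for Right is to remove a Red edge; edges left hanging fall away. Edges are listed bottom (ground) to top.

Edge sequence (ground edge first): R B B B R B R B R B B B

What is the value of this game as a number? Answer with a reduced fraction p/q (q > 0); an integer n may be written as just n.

-337/2048

R: Left { (no moves) }, Right { 0 } gives simplest -1
RB: Left { -1 }, Right { 0 } gives simplest -1/2
RBB: Left { -1, -1/2 }, Right { 0 } gives simplest -1/4
RBBB: Left { -1, -1/2, -1/4 }, Right { 0 } gives simplest -1/8
RBBBR: Left { -1, -1/2, -1/4 }, Right { -1/8, 0 } gives simplest -3/16
RBBBRB: Left { -1, -1/2, -1/4, -3/16 }, Right { -1/8, 0 } gives simplest -5/32
RBBBRBR: Left { -1, -1/2, -1/4, -3/16 }, Right { -5/32, -1/8, 0 } gives simplest -11/64
RBBBRBRB: Left { -1, -1/2, -1/4, -3/16, -11/64 }, Right { -5/32, -1/8, 0 } gives simplest -21/128
RBBBRBRBR: Left { -1, -1/2, -1/4, -3/16, -11/64 }, Right { -21/128, -5/32, -1/8, 0 } gives simplest -43/256
RBBBRBRBRB: Left { -1, -1/2, -1/4, -3/16, -11/64, -43/256 }, Right { -21/128, -5/32, -1/8, 0 } gives simplest -85/512
RBBBRBRBRBB: Left { -1, -1/2, -1/4, -3/16, -11/64, -43/256, -85/512 }, Right { -21/128, -5/32, -1/8, 0 } gives simplest -169/1024
RBBBRBRBRBBB: Left { -1, -1/2, -1/4, -3/16, -11/64, -43/256, -85/512, -169/1024 }, Right { -21/128, -5/32, -1/8, 0 } gives simplest -337/2048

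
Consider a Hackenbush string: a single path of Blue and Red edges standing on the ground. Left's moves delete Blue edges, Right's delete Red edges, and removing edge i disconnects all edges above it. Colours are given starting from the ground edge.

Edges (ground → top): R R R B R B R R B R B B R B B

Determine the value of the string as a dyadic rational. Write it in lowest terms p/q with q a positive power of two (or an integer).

-11081/4096

step 1: add R to get R; options L={ ∅ } R={ 0 } ⇒ -1
step 2: add R to get RR; options L={ ∅ } R={ -1; 0 } ⇒ -2
step 3: add R to get RRR; options L={ ∅ } R={ -2; -1; 0 } ⇒ -3
step 4: add B to get RRRB; options L={ -3 } R={ -2; -1; 0 } ⇒ -5/2
step 5: add R to get RRRBR; options L={ -3 } R={ -5/2; -2; -1; 0 } ⇒ -11/4
step 6: add B to get RRRBRB; options L={ -3; -11/4 } R={ -5/2; -2; -1; 0 } ⇒ -21/8
step 7: add R to get RRRBRBR; options L={ -3; -11/4 } R={ -21/8; -5/2; -2; -1; 0 } ⇒ -43/16
step 8: add R to get RRRBRBRR; options L={ -3; -11/4 } R={ -43/16; -21/8; -5/2; -2; -1; 0 } ⇒ -87/32
step 9: add B to get RRRBRBRRB; options L={ -3; -11/4; -87/32 } R={ -43/16; -21/8; -5/2; -2; -1; 0 } ⇒ -173/64
step 10: add R to get RRRBRBRRBR; options L={ -3; -11/4; -87/32 } R={ -173/64; -43/16; -21/8; -5/2; -2; -1; 0 } ⇒ -347/128
step 11: add B to get RRRBRBRRBRB; options L={ -3; -11/4; -87/32; -347/128 } R={ -173/64; -43/16; -21/8; -5/2; -2; -1; 0 } ⇒ -693/256
step 12: add B to get RRRBRBRRBRBB; options L={ -3; -11/4; -87/32; -347/128; -693/256 } R={ -173/64; -43/16; -21/8; -5/2; -2; -1; 0 } ⇒ -1385/512
step 13: add R to get RRRBRBRRBRBBR; options L={ -3; -11/4; -87/32; -347/128; -693/256 } R={ -1385/512; -173/64; -43/16; -21/8; -5/2; -2; -1; 0 } ⇒ -2771/1024
step 14: add B to get RRRBRBRRBRBBRB; options L={ -3; -11/4; -87/32; -347/128; -693/256; -2771/1024 } R={ -1385/512; -173/64; -43/16; -21/8; -5/2; -2; -1; 0 } ⇒ -5541/2048
step 15: add B to get RRRBRBRRBRBBRBB; options L={ -3; -11/4; -87/32; -347/128; -693/256; -2771/1024; -5541/2048 } R={ -1385/512; -173/64; -43/16; -21/8; -5/2; -2; -1; 0 } ⇒ -11081/4096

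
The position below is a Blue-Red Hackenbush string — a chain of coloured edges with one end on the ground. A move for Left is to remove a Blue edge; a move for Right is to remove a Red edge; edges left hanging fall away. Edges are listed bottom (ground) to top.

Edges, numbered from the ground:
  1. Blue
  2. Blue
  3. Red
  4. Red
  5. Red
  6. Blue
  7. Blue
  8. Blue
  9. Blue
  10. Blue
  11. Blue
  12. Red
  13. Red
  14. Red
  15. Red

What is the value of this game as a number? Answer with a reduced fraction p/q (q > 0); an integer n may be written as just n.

Prefix values for Blue Blue Red Red Red Blue Blue Blue Blue Blue Blue Red Red Red Red via {L|R} + simplicity:
value(B) = { 0 |  } = 1
value(BB) = { 0,1 |  } = 2
value(BBR) = { 0,1 | 2 } = 3/2
value(BBRR) = { 0,1 | 3/2,2 } = 5/4
value(BBRRR) = { 0,1 | 5/4,3/2,2 } = 9/8
value(BBRRRB) = { 0,1,9/8 | 5/4,3/2,2 } = 19/16
value(BBRRRBB) = { 0,1,9/8,19/16 | 5/4,3/2,2 } = 39/32
value(BBRRRBBB) = { 0,1,9/8,19/16,39/32 | 5/4,3/2,2 } = 79/64
value(BBRRRBBBB) = { 0,1,9/8,19/16,39/32,79/64 | 5/4,3/2,2 } = 159/128
value(BBRRRBBBBB) = { 0,1,9/8,19/16,39/32,79/64,159/128 | 5/4,3/2,2 } = 319/256
value(BBRRRBBBBBB) = { 0,1,9/8,19/16,39/32,79/64,159/128,319/256 | 5/4,3/2,2 } = 639/512
value(BBRRRBBBBBBR) = { 0,1,9/8,19/16,39/32,79/64,159/128,319/256 | 639/512,5/4,3/2,2 } = 1277/1024
value(BBRRRBBBBBBRR) = { 0,1,9/8,19/16,39/32,79/64,159/128,319/256 | 1277/1024,639/512,5/4,3/2,2 } = 2553/2048
value(BBRRRBBBBBBRRR) = { 0,1,9/8,19/16,39/32,79/64,159/128,319/256 | 2553/2048,1277/1024,639/512,5/4,3/2,2 } = 5105/4096
value(BBRRRBBBBBBRRRR) = { 0,1,9/8,19/16,39/32,79/64,159/128,319/256 | 5105/4096,2553/2048,1277/1024,639/512,5/4,3/2,2 } = 10209/8192

10209/8192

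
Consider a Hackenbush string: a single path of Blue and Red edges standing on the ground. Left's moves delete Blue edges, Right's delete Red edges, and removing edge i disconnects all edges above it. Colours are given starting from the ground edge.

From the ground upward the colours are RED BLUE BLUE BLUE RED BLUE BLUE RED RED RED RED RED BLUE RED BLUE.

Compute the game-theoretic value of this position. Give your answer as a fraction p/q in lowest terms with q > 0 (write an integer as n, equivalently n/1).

Build g(s[:k]) for k = 1..15, string s = RED BLUE BLUE BLUE RED BLUE BLUE RED RED RED RED RED BLUE RED BLUE.
step 1: add RED to get R; options L={ (no moves) } R={ 0 } gives -1
step 2: add BLUE to get RB; options L={ -1 } R={ 0 } gives -1/2
step 3: add BLUE to get RBB; options L={ -1; -1/2 } R={ 0 } gives -1/4
step 4: add BLUE to get RBBB; options L={ -1; -1/2; -1/4 } R={ 0 } gives -1/8
step 5: add RED to get RBBBR; options L={ -1; -1/2; -1/4 } R={ -1/8; 0 } gives -3/16
step 6: add BLUE to get RBBBRB; options L={ -1; -1/2; -1/4; -3/16 } R={ -1/8; 0 } gives -5/32
step 7: add BLUE to get RBBBRBB; options L={ -1; -1/2; -1/4; -3/16; -5/32 } R={ -1/8; 0 } gives -9/64
step 8: add RED to get RBBBRBBR; options L={ -1; -1/2; -1/4; -3/16; -5/32 } R={ -9/64; -1/8; 0 } gives -19/128
step 9: add RED to get RBBBRBBRR; options L={ -1; -1/2; -1/4; -3/16; -5/32 } R={ -19/128; -9/64; -1/8; 0 } gives -39/256
step 10: add RED to get RBBBRBBRRR; options L={ -1; -1/2; -1/4; -3/16; -5/32 } R={ -39/256; -19/128; -9/64; -1/8; 0 } gives -79/512
step 11: add RED to get RBBBRBBRRRR; options L={ -1; -1/2; -1/4; -3/16; -5/32 } R={ -79/512; -39/256; -19/128; -9/64; -1/8; 0 } gives -159/1024
step 12: add RED to get RBBBRBBRRRRR; options L={ -1; -1/2; -1/4; -3/16; -5/32 } R={ -159/1024; -79/512; -39/256; -19/128; -9/64; -1/8; 0 } gives -319/2048
step 13: add BLUE to get RBBBRBBRRRRRB; options L={ -1; -1/2; -1/4; -3/16; -5/32; -319/2048 } R={ -159/1024; -79/512; -39/256; -19/128; -9/64; -1/8; 0 } gives -637/4096
step 14: add RED to get RBBBRBBRRRRRBR; options L={ -1; -1/2; -1/4; -3/16; -5/32; -319/2048 } R={ -637/4096; -159/1024; -79/512; -39/256; -19/128; -9/64; -1/8; 0 } gives -1275/8192
step 15: add BLUE to get RBBBRBBRRRRRBRB; options L={ -1; -1/2; -1/4; -3/16; -5/32; -319/2048; -1275/8192 } R={ -637/4096; -159/1024; -79/512; -39/256; -19/128; -9/64; -1/8; 0 } gives -2549/16384

-2549/16384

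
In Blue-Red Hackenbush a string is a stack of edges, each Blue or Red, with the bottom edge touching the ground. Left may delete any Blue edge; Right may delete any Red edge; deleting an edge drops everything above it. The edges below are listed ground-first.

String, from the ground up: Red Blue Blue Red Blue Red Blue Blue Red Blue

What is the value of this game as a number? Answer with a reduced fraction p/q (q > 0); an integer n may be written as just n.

-165/512

Recurse on prefixes of the 10-edge string Red Blue Blue Red Blue Red Blue Blue Red Blue:
G_1 [R]  L=[∅]  R=[0]  → -1
G_2 [RB]  L=[-1]  R=[0]  → -1/2
G_3 [RBB]  L=[-1 -1/2]  R=[0]  → -1/4
G_4 [RBBR]  L=[-1 -1/2]  R=[-1/4 0]  → -3/8
G_5 [RBBRB]  L=[-1 -1/2 -3/8]  R=[-1/4 0]  → -5/16
G_6 [RBBRBR]  L=[-1 -1/2 -3/8]  R=[-5/16 -1/4 0]  → -11/32
G_7 [RBBRBRB]  L=[-1 -1/2 -3/8 -11/32]  R=[-5/16 -1/4 0]  → -21/64
G_8 [RBBRBRBB]  L=[-1 -1/2 -3/8 -11/32 -21/64]  R=[-5/16 -1/4 0]  → -41/128
G_9 [RBBRBRBBR]  L=[-1 -1/2 -3/8 -11/32 -21/64]  R=[-41/128 -5/16 -1/4 0]  → -83/256
G_10 [RBBRBRBBRB]  L=[-1 -1/2 -3/8 -11/32 -21/64 -83/256]  R=[-41/128 -5/16 -1/4 0]  → -165/512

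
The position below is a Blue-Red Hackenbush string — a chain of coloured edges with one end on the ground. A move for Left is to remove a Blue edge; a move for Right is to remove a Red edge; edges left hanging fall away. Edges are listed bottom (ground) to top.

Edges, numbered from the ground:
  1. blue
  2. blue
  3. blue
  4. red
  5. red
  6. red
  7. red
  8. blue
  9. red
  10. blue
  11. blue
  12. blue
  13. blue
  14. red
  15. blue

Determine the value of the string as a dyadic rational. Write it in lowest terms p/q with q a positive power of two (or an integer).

8571/4096

step 1: add blue to get b; options L={ 0 } R={ (no moves) } -> 1
step 2: add blue to get bb; options L={ 0, 1 } R={ (no moves) } -> 2
step 3: add blue to get bbb; options L={ 0, 1, 2 } R={ (no moves) } -> 3
step 4: add red to get bbbr; options L={ 0, 1, 2 } R={ 3 } -> 5/2
step 5: add red to get bbbrr; options L={ 0, 1, 2 } R={ 5/2, 3 } -> 9/4
step 6: add red to get bbbrrr; options L={ 0, 1, 2 } R={ 9/4, 5/2, 3 } -> 17/8
step 7: add red to get bbbrrrr; options L={ 0, 1, 2 } R={ 17/8, 9/4, 5/2, 3 } -> 33/16
step 8: add blue to get bbbrrrrb; options L={ 0, 1, 2, 33/16 } R={ 17/8, 9/4, 5/2, 3 } -> 67/32
step 9: add red to get bbbrrrrbr; options L={ 0, 1, 2, 33/16 } R={ 67/32, 17/8, 9/4, 5/2, 3 } -> 133/64
step 10: add blue to get bbbrrrrbrb; options L={ 0, 1, 2, 33/16, 133/64 } R={ 67/32, 17/8, 9/4, 5/2, 3 } -> 267/128
step 11: add blue to get bbbrrrrbrbb; options L={ 0, 1, 2, 33/16, 133/64, 267/128 } R={ 67/32, 17/8, 9/4, 5/2, 3 } -> 535/256
step 12: add blue to get bbbrrrrbrbbb; options L={ 0, 1, 2, 33/16, 133/64, 267/128, 535/256 } R={ 67/32, 17/8, 9/4, 5/2, 3 } -> 1071/512
step 13: add blue to get bbbrrrrbrbbbb; options L={ 0, 1, 2, 33/16, 133/64, 267/128, 535/256, 1071/512 } R={ 67/32, 17/8, 9/4, 5/2, 3 } -> 2143/1024
step 14: add red to get bbbrrrrbrbbbbr; options L={ 0, 1, 2, 33/16, 133/64, 267/128, 535/256, 1071/512 } R={ 2143/1024, 67/32, 17/8, 9/4, 5/2, 3 } -> 4285/2048
step 15: add blue to get bbbrrrrbrbbbbrb; options L={ 0, 1, 2, 33/16, 133/64, 267/128, 535/256, 1071/512, 4285/2048 } R={ 2143/1024, 67/32, 17/8, 9/4, 5/2, 3 } -> 8571/4096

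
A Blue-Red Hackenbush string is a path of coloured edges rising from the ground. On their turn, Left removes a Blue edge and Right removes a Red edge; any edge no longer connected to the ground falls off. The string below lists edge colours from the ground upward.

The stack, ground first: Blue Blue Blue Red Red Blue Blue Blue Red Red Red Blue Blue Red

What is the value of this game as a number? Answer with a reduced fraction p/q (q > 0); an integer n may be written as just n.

Prefix values for Blue Blue Blue Red Red Blue Blue Blue Red Red Red Blue Blue Red via {L|R} + simplicity:
g_1 [B]  L=[0]  R=[none]  ⇒ 1
g_2 [BB]  L=[0; 1]  R=[none]  ⇒ 2
g_3 [BBB]  L=[0; 1; 2]  R=[none]  ⇒ 3
g_4 [BBBR]  L=[0; 1; 2]  R=[3]  ⇒ 5/2
g_5 [BBBRR]  L=[0; 1; 2]  R=[5/2; 3]  ⇒ 9/4
g_6 [BBBRRB]  L=[0; 1; 2; 9/4]  R=[5/2; 3]  ⇒ 19/8
g_7 [BBBRRBB]  L=[0; 1; 2; 9/4; 19/8]  R=[5/2; 3]  ⇒ 39/16
g_8 [BBBRRBBB]  L=[0; 1; 2; 9/4; 19/8; 39/16]  R=[5/2; 3]  ⇒ 79/32
g_9 [BBBRRBBBR]  L=[0; 1; 2; 9/4; 19/8; 39/16]  R=[79/32; 5/2; 3]  ⇒ 157/64
g_10 [BBBRRBBBRR]  L=[0; 1; 2; 9/4; 19/8; 39/16]  R=[157/64; 79/32; 5/2; 3]  ⇒ 313/128
g_11 [BBBRRBBBRRR]  L=[0; 1; 2; 9/4; 19/8; 39/16]  R=[313/128; 157/64; 79/32; 5/2; 3]  ⇒ 625/256
g_12 [BBBRRBBBRRRB]  L=[0; 1; 2; 9/4; 19/8; 39/16; 625/256]  R=[313/128; 157/64; 79/32; 5/2; 3]  ⇒ 1251/512
g_13 [BBBRRBBBRRRBB]  L=[0; 1; 2; 9/4; 19/8; 39/16; 625/256; 1251/512]  R=[313/128; 157/64; 79/32; 5/2; 3]  ⇒ 2503/1024
g_14 [BBBRRBBBRRRBBR]  L=[0; 1; 2; 9/4; 19/8; 39/16; 625/256; 1251/512]  R=[2503/1024; 313/128; 157/64; 79/32; 5/2; 3]  ⇒ 5005/2048

5005/2048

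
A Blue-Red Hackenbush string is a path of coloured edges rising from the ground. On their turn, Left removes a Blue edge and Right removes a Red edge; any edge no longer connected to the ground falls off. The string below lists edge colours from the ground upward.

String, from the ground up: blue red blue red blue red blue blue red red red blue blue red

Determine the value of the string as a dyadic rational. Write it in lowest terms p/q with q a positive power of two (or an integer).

5517/8192

G_1 [b]  L=[0]  R=[—]  → 1
G_2 [br]  L=[0]  R=[1]  → 1/2
G_3 [brb]  L=[0; 1/2]  R=[1]  → 3/4
G_4 [brbr]  L=[0; 1/2]  R=[3/4; 1]  → 5/8
G_5 [brbrb]  L=[0; 1/2; 5/8]  R=[3/4; 1]  → 11/16
G_6 [brbrbr]  L=[0; 1/2; 5/8]  R=[11/16; 3/4; 1]  → 21/32
G_7 [brbrbrb]  L=[0; 1/2; 5/8; 21/32]  R=[11/16; 3/4; 1]  → 43/64
G_8 [brbrbrbb]  L=[0; 1/2; 5/8; 21/32; 43/64]  R=[11/16; 3/4; 1]  → 87/128
G_9 [brbrbrbbr]  L=[0; 1/2; 5/8; 21/32; 43/64]  R=[87/128; 11/16; 3/4; 1]  → 173/256
G_10 [brbrbrbbrr]  L=[0; 1/2; 5/8; 21/32; 43/64]  R=[173/256; 87/128; 11/16; 3/4; 1]  → 345/512
G_11 [brbrbrbbrrr]  L=[0; 1/2; 5/8; 21/32; 43/64]  R=[345/512; 173/256; 87/128; 11/16; 3/4; 1]  → 689/1024
G_12 [brbrbrbbrrrb]  L=[0; 1/2; 5/8; 21/32; 43/64; 689/1024]  R=[345/512; 173/256; 87/128; 11/16; 3/4; 1]  → 1379/2048
G_13 [brbrbrbbrrrbb]  L=[0; 1/2; 5/8; 21/32; 43/64; 689/1024; 1379/2048]  R=[345/512; 173/256; 87/128; 11/16; 3/4; 1]  → 2759/4096
G_14 [brbrbrbbrrrbbr]  L=[0; 1/2; 5/8; 21/32; 43/64; 689/1024; 1379/2048]  R=[2759/4096; 345/512; 173/256; 87/128; 11/16; 3/4; 1]  → 5517/8192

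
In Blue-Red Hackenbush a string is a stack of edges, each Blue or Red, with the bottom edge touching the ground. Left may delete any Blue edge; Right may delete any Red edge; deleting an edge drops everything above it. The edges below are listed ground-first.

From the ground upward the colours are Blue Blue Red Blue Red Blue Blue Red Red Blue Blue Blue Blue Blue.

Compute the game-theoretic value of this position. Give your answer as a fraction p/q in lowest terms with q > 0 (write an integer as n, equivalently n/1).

6975/4096

v(B) = { 0 | none } -> 1
v(BB) = { 0 1 | none } -> 2
v(BBR) = { 0 1 | 2 } -> 3/2
v(BBRB) = { 0 1 3/2 | 2 } -> 7/4
v(BBRBR) = { 0 1 3/2 | 7/4 2 } -> 13/8
v(BBRBRB) = { 0 1 3/2 13/8 | 7/4 2 } -> 27/16
v(BBRBRBB) = { 0 1 3/2 13/8 27/16 | 7/4 2 } -> 55/32
v(BBRBRBBR) = { 0 1 3/2 13/8 27/16 | 55/32 7/4 2 } -> 109/64
v(BBRBRBBRR) = { 0 1 3/2 13/8 27/16 | 109/64 55/32 7/4 2 } -> 217/128
v(BBRBRBBRRB) = { 0 1 3/2 13/8 27/16 217/128 | 109/64 55/32 7/4 2 } -> 435/256
v(BBRBRBBRRBB) = { 0 1 3/2 13/8 27/16 217/128 435/256 | 109/64 55/32 7/4 2 } -> 871/512
v(BBRBRBBRRBBB) = { 0 1 3/2 13/8 27/16 217/128 435/256 871/512 | 109/64 55/32 7/4 2 } -> 1743/1024
v(BBRBRBBRRBBBB) = { 0 1 3/2 13/8 27/16 217/128 435/256 871/512 1743/1024 | 109/64 55/32 7/4 2 } -> 3487/2048
v(BBRBRBBRRBBBBB) = { 0 1 3/2 13/8 27/16 217/128 435/256 871/512 1743/1024 3487/2048 | 109/64 55/32 7/4 2 } -> 6975/4096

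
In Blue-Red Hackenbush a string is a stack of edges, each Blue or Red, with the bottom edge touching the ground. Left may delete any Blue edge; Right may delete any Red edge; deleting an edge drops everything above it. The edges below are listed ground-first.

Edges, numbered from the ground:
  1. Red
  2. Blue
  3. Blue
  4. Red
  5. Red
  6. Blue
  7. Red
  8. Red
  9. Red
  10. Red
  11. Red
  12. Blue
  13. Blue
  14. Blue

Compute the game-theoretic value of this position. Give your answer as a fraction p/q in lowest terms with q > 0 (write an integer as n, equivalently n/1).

Build g(s[:k]) for k = 1..14, string s = Red Blue Blue Red Red Blue Red Red Red Red Red Blue Blue Blue.
edge 1 of 14 (Red): { ∅ | 0 } gives -1
edge 2 of 14 (Blue): { -1 | 0 } gives -1/2
edge 3 of 14 (Blue): { -1, -1/2 | 0 } gives -1/4
edge 4 of 14 (Red): { -1, -1/2 | -1/4, 0 } gives -3/8
edge 5 of 14 (Red): { -1, -1/2 | -3/8, -1/4, 0 } gives -7/16
edge 6 of 14 (Blue): { -1, -1/2, -7/16 | -3/8, -1/4, 0 } gives -13/32
edge 7 of 14 (Red): { -1, -1/2, -7/16 | -13/32, -3/8, -1/4, 0 } gives -27/64
edge 8 of 14 (Red): { -1, -1/2, -7/16 | -27/64, -13/32, -3/8, -1/4, 0 } gives -55/128
edge 9 of 14 (Red): { -1, -1/2, -7/16 | -55/128, -27/64, -13/32, -3/8, -1/4, 0 } gives -111/256
edge 10 of 14 (Red): { -1, -1/2, -7/16 | -111/256, -55/128, -27/64, -13/32, -3/8, -1/4, 0 } gives -223/512
edge 11 of 14 (Red): { -1, -1/2, -7/16 | -223/512, -111/256, -55/128, -27/64, -13/32, -3/8, -1/4, 0 } gives -447/1024
edge 12 of 14 (Blue): { -1, -1/2, -7/16, -447/1024 | -223/512, -111/256, -55/128, -27/64, -13/32, -3/8, -1/4, 0 } gives -893/2048
edge 13 of 14 (Blue): { -1, -1/2, -7/16, -447/1024, -893/2048 | -223/512, -111/256, -55/128, -27/64, -13/32, -3/8, -1/4, 0 } gives -1785/4096
edge 14 of 14 (Blue): { -1, -1/2, -7/16, -447/1024, -893/2048, -1785/4096 | -223/512, -111/256, -55/128, -27/64, -13/32, -3/8, -1/4, 0 } gives -3569/8192

-3569/8192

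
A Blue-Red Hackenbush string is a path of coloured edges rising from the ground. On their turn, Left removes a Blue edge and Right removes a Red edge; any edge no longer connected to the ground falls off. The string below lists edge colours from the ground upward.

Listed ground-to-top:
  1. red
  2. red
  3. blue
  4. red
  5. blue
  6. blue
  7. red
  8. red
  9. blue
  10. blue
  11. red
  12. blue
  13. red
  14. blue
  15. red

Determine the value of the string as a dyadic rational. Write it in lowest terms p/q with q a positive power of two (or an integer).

-13099/8192

edge 1 of 15 (red): {  | 0 } gives -1
edge 2 of 15 (red): {  | -1; 0 } gives -2
edge 3 of 15 (blue): { -2 | -1; 0 } gives -3/2
edge 4 of 15 (red): { -2 | -3/2; -1; 0 } gives -7/4
edge 5 of 15 (blue): { -2; -7/4 | -3/2; -1; 0 } gives -13/8
edge 6 of 15 (blue): { -2; -7/4; -13/8 | -3/2; -1; 0 } gives -25/16
edge 7 of 15 (red): { -2; -7/4; -13/8 | -25/16; -3/2; -1; 0 } gives -51/32
edge 8 of 15 (red): { -2; -7/4; -13/8 | -51/32; -25/16; -3/2; -1; 0 } gives -103/64
edge 9 of 15 (blue): { -2; -7/4; -13/8; -103/64 | -51/32; -25/16; -3/2; -1; 0 } gives -205/128
edge 10 of 15 (blue): { -2; -7/4; -13/8; -103/64; -205/128 | -51/32; -25/16; -3/2; -1; 0 } gives -409/256
edge 11 of 15 (red): { -2; -7/4; -13/8; -103/64; -205/128 | -409/256; -51/32; -25/16; -3/2; -1; 0 } gives -819/512
edge 12 of 15 (blue): { -2; -7/4; -13/8; -103/64; -205/128; -819/512 | -409/256; -51/32; -25/16; -3/2; -1; 0 } gives -1637/1024
edge 13 of 15 (red): { -2; -7/4; -13/8; -103/64; -205/128; -819/512 | -1637/1024; -409/256; -51/32; -25/16; -3/2; -1; 0 } gives -3275/2048
edge 14 of 15 (blue): { -2; -7/4; -13/8; -103/64; -205/128; -819/512; -3275/2048 | -1637/1024; -409/256; -51/32; -25/16; -3/2; -1; 0 } gives -6549/4096
edge 15 of 15 (red): { -2; -7/4; -13/8; -103/64; -205/128; -819/512; -3275/2048 | -6549/4096; -1637/1024; -409/256; -51/32; -25/16; -3/2; -1; 0 } gives -13099/8192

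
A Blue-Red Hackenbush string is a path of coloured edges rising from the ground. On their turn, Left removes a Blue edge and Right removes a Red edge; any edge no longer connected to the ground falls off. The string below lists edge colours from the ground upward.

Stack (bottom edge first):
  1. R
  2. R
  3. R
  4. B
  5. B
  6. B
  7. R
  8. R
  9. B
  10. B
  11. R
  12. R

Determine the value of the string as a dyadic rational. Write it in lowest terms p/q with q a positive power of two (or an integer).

val(R) = { ∅ | 0 } gives -1
val(RR) = { ∅ | -1,0 } gives -2
val(RRR) = { ∅ | -2,-1,0 } gives -3
val(RRRB) = { -3 | -2,-1,0 } gives -5/2
val(RRRBB) = { -3,-5/2 | -2,-1,0 } gives -9/4
val(RRRBBB) = { -3,-5/2,-9/4 | -2,-1,0 } gives -17/8
val(RRRBBBR) = { -3,-5/2,-9/4 | -17/8,-2,-1,0 } gives -35/16
val(RRRBBBRR) = { -3,-5/2,-9/4 | -35/16,-17/8,-2,-1,0 } gives -71/32
val(RRRBBBRRB) = { -3,-5/2,-9/4,-71/32 | -35/16,-17/8,-2,-1,0 } gives -141/64
val(RRRBBBRRBB) = { -3,-5/2,-9/4,-71/32,-141/64 | -35/16,-17/8,-2,-1,0 } gives -281/128
val(RRRBBBRRBBR) = { -3,-5/2,-9/4,-71/32,-141/64 | -281/128,-35/16,-17/8,-2,-1,0 } gives -563/256
val(RRRBBBRRBBRR) = { -3,-5/2,-9/4,-71/32,-141/64 | -563/256,-281/128,-35/16,-17/8,-2,-1,0 } gives -1127/512

-1127/512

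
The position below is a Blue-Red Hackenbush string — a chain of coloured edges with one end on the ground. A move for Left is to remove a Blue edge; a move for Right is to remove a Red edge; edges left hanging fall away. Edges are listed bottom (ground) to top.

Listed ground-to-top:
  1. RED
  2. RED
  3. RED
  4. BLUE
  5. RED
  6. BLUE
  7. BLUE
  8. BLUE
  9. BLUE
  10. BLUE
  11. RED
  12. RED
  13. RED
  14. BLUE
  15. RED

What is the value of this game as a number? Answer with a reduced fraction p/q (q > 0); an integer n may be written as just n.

R: Left { (no moves) }, Right { 0 } gives simplest -1
RR: Left { (no moves) }, Right { -1; 0 } gives simplest -2
RRR: Left { (no moves) }, Right { -2; -1; 0 } gives simplest -3
RRRB: Left { -3 }, Right { -2; -1; 0 } gives simplest -5/2
RRRBR: Left { -3 }, Right { -5/2; -2; -1; 0 } gives simplest -11/4
RRRBRB: Left { -3; -11/4 }, Right { -5/2; -2; -1; 0 } gives simplest -21/8
RRRBRBB: Left { -3; -11/4; -21/8 }, Right { -5/2; -2; -1; 0 } gives simplest -41/16
RRRBRBBB: Left { -3; -11/4; -21/8; -41/16 }, Right { -5/2; -2; -1; 0 } gives simplest -81/32
RRRBRBBBB: Left { -3; -11/4; -21/8; -41/16; -81/32 }, Right { -5/2; -2; -1; 0 } gives simplest -161/64
RRRBRBBBBB: Left { -3; -11/4; -21/8; -41/16; -81/32; -161/64 }, Right { -5/2; -2; -1; 0 } gives simplest -321/128
RRRBRBBBBBR: Left { -3; -11/4; -21/8; -41/16; -81/32; -161/64 }, Right { -321/128; -5/2; -2; -1; 0 } gives simplest -643/256
RRRBRBBBBBRR: Left { -3; -11/4; -21/8; -41/16; -81/32; -161/64 }, Right { -643/256; -321/128; -5/2; -2; -1; 0 } gives simplest -1287/512
RRRBRBBBBBRRR: Left { -3; -11/4; -21/8; -41/16; -81/32; -161/64 }, Right { -1287/512; -643/256; -321/128; -5/2; -2; -1; 0 } gives simplest -2575/1024
RRRBRBBBBBRRRB: Left { -3; -11/4; -21/8; -41/16; -81/32; -161/64; -2575/1024 }, Right { -1287/512; -643/256; -321/128; -5/2; -2; -1; 0 } gives simplest -5149/2048
RRRBRBBBBBRRRBR: Left { -3; -11/4; -21/8; -41/16; -81/32; -161/64; -2575/1024 }, Right { -5149/2048; -1287/512; -643/256; -321/128; -5/2; -2; -1; 0 } gives simplest -10299/4096

-10299/4096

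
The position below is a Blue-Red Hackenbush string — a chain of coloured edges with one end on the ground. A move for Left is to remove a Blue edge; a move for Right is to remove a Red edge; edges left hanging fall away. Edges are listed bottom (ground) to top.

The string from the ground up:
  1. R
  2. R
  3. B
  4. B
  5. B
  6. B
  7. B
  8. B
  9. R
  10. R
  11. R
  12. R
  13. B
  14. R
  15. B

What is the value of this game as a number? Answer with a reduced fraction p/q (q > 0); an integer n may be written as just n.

R: Left { none }, Right { 0 } -> simplest -1
RR: Left { none }, Right { -1, 0 } -> simplest -2
RRB: Left { -2 }, Right { -1, 0 } -> simplest -3/2
RRBB: Left { -2, -3/2 }, Right { -1, 0 } -> simplest -5/4
RRBBB: Left { -2, -3/2, -5/4 }, Right { -1, 0 } -> simplest -9/8
RRBBBB: Left { -2, -3/2, -5/4, -9/8 }, Right { -1, 0 } -> simplest -17/16
RRBBBBB: Left { -2, -3/2, -5/4, -9/8, -17/16 }, Right { -1, 0 } -> simplest -33/32
RRBBBBBB: Left { -2, -3/2, -5/4, -9/8, -17/16, -33/32 }, Right { -1, 0 } -> simplest -65/64
RRBBBBBBR: Left { -2, -3/2, -5/4, -9/8, -17/16, -33/32 }, Right { -65/64, -1, 0 } -> simplest -131/128
RRBBBBBBRR: Left { -2, -3/2, -5/4, -9/8, -17/16, -33/32 }, Right { -131/128, -65/64, -1, 0 } -> simplest -263/256
RRBBBBBBRRR: Left { -2, -3/2, -5/4, -9/8, -17/16, -33/32 }, Right { -263/256, -131/128, -65/64, -1, 0 } -> simplest -527/512
RRBBBBBBRRRR: Left { -2, -3/2, -5/4, -9/8, -17/16, -33/32 }, Right { -527/512, -263/256, -131/128, -65/64, -1, 0 } -> simplest -1055/1024
RRBBBBBBRRRRB: Left { -2, -3/2, -5/4, -9/8, -17/16, -33/32, -1055/1024 }, Right { -527/512, -263/256, -131/128, -65/64, -1, 0 } -> simplest -2109/2048
RRBBBBBBRRRRBR: Left { -2, -3/2, -5/4, -9/8, -17/16, -33/32, -1055/1024 }, Right { -2109/2048, -527/512, -263/256, -131/128, -65/64, -1, 0 } -> simplest -4219/4096
RRBBBBBBRRRRBRB: Left { -2, -3/2, -5/4, -9/8, -17/16, -33/32, -1055/1024, -4219/4096 }, Right { -2109/2048, -527/512, -263/256, -131/128, -65/64, -1, 0 } -> simplest -8437/8192

-8437/8192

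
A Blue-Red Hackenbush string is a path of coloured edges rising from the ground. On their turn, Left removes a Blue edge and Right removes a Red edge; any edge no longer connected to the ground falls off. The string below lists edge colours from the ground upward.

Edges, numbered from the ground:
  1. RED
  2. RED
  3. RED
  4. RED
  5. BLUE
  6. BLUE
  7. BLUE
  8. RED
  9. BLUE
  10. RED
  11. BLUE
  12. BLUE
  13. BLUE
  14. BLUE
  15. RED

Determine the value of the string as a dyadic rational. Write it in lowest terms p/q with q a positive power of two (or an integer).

-6467/2048

Build g(s[:k]) for k = 1..15, string s = RED RED RED RED BLUE BLUE BLUE RED BLUE RED BLUE BLUE BLUE BLUE RED.
1 of 15 · R · max L −∞ · min R 0 -> -1
2 of 15 · RR · max L −∞ · min R -1 -> -2
3 of 15 · RRR · max L −∞ · min R -2 -> -3
4 of 15 · RRRR · max L −∞ · min R -3 -> -4
5 of 15 · RRRRB · max L -4 · min R -3 -> -7/2
6 of 15 · RRRRBB · max L -7/2 · min R -3 -> -13/4
7 of 15 · RRRRBBB · max L -13/4 · min R -3 -> -25/8
8 of 15 · RRRRBBBR · max L -13/4 · min R -25/8 -> -51/16
9 of 15 · RRRRBBBRB · max L -51/16 · min R -25/8 -> -101/32
10 of 15 · RRRRBBBRBR · max L -51/16 · min R -101/32 -> -203/64
11 of 15 · RRRRBBBRBRB · max L -203/64 · min R -101/32 -> -405/128
12 of 15 · RRRRBBBRBRBB · max L -405/128 · min R -101/32 -> -809/256
13 of 15 · RRRRBBBRBRBBB · max L -809/256 · min R -101/32 -> -1617/512
14 of 15 · RRRRBBBRBRBBBB · max L -1617/512 · min R -101/32 -> -3233/1024
15 of 15 · RRRRBBBRBRBBBBR · max L -1617/512 · min R -3233/1024 -> -6467/2048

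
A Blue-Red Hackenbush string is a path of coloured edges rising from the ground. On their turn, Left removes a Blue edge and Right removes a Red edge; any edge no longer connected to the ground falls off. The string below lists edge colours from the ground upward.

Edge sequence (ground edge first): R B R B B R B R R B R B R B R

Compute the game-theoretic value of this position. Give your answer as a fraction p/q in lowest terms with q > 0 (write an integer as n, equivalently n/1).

-9643/16384

edge 1 of 15 (R): { none | 0 } so -1
edge 2 of 15 (B): { -1 | 0 } so -1/2
edge 3 of 15 (R): { -1 | -1/2 0 } so -3/4
edge 4 of 15 (B): { -1 -3/4 | -1/2 0 } so -5/8
edge 5 of 15 (B): { -1 -3/4 -5/8 | -1/2 0 } so -9/16
edge 6 of 15 (R): { -1 -3/4 -5/8 | -9/16 -1/2 0 } so -19/32
edge 7 of 15 (B): { -1 -3/4 -5/8 -19/32 | -9/16 -1/2 0 } so -37/64
edge 8 of 15 (R): { -1 -3/4 -5/8 -19/32 | -37/64 -9/16 -1/2 0 } so -75/128
edge 9 of 15 (R): { -1 -3/4 -5/8 -19/32 | -75/128 -37/64 -9/16 -1/2 0 } so -151/256
edge 10 of 15 (B): { -1 -3/4 -5/8 -19/32 -151/256 | -75/128 -37/64 -9/16 -1/2 0 } so -301/512
edge 11 of 15 (R): { -1 -3/4 -5/8 -19/32 -151/256 | -301/512 -75/128 -37/64 -9/16 -1/2 0 } so -603/1024
edge 12 of 15 (B): { -1 -3/4 -5/8 -19/32 -151/256 -603/1024 | -301/512 -75/128 -37/64 -9/16 -1/2 0 } so -1205/2048
edge 13 of 15 (R): { -1 -3/4 -5/8 -19/32 -151/256 -603/1024 | -1205/2048 -301/512 -75/128 -37/64 -9/16 -1/2 0 } so -2411/4096
edge 14 of 15 (B): { -1 -3/4 -5/8 -19/32 -151/256 -603/1024 -2411/4096 | -1205/2048 -301/512 -75/128 -37/64 -9/16 -1/2 0 } so -4821/8192
edge 15 of 15 (R): { -1 -3/4 -5/8 -19/32 -151/256 -603/1024 -2411/4096 | -4821/8192 -1205/2048 -301/512 -75/128 -37/64 -9/16 -1/2 0 } so -9643/16384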